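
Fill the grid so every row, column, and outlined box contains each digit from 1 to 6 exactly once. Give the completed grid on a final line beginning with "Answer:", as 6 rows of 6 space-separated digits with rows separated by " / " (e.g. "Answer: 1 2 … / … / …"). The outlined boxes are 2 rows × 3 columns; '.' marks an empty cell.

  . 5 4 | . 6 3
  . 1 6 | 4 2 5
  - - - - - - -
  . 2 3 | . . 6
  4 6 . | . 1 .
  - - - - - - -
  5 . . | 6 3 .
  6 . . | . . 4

Step 1. [r5c6∈{1,2}] 1 has one home in col 6: r5c6, so r5c6=1.
Step 2. [r6c4∈{2,5}] in box 6, 2 fits only at r6c4. So r6c4=2.
Step 3. [r3c4∈{5}] r3c4 is down to just 5. So r3c4=5.
Step 4. [r4c3∈{5}] nothing but 5 survives at r4c3 ⇒ r4c3=5.
Step 5. [r6c2∈{3}] r6c2 is down to just 3. So r6c2=3.
Step 6. [r5c3∈{2}] only 2 remains possible at r5c3. So r5c3=2.
Step 7. [r2c1∈{3}] r2c1 has the single candidate 3. So r2c1=3.
Step 8. [r5c2∈{4}] r5c2's peers cover all but 4, so r5c2=4.
Step 9. [r6c5∈{5}] r6c5's peers cover all but 5, so r6c5=5.
Step 10. [r1c1∈{2}] r1c1 has the single candidate 2, so r1c1=2.
Step 11. [r4c4∈{3}] r4c4's peers cover all but 3, so r4c4=3.
Step 12. [r3c1∈{1}] nothing but 1 survives at r3c1, so r3c1=1.
Step 13. [r1c4∈{1}] r1c4 has the single candidate 1 ⇒ r1c4=1.
Step 14. [r6c3∈{1}] nothing but 1 survives at r6c3, so r6c3=1.
Step 15. [r3c5∈{4}] r3c5's peers cover all but 4 ⇒ r3c5=4.
Step 16. [r4c6∈{2}] nothing but 2 survives at r4c6 ⇒ r4c6=2.

Answer: 2 5 4 1 6 3 / 3 1 6 4 2 5 / 1 2 3 5 4 6 / 4 6 5 3 1 2 / 5 4 2 6 3 1 / 6 3 1 2 5 4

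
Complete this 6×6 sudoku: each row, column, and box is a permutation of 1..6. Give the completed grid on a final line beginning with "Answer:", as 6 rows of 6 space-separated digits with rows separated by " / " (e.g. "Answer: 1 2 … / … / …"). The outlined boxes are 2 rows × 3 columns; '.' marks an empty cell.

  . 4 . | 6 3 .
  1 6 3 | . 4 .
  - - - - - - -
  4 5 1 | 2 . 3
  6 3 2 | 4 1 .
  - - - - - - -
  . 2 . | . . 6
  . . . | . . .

Step 1. [r5c5∈{5}] nothing but 5 survives at r5c5, so r5c5=5.
Step 2. [r2c6∈{2,5}] across row 2, 2 lands solely at r2c6 ⇒ r2c6=2.
Step 3. [r5c4∈{1,3}] in row 5, 1 fits only at r5c4. So r5c4=1.
Step 4. [r1c3∈{5}] nothing but 5 survives at r1c3 ⇒ r1c3=5.
Step 5. [r5c3∈{4}] r5c3 is down to just 4 ⇒ r5c3=4.
Step 6. [r6c4∈{3}] r6c4 is down to just 3, so r6c4=3.
Step 7. [r5c1∈{3}] r5c1 has the single candidate 3. So r5c1=3.
Step 8. [r6c5∈{2}] r6c5 has the single candidate 2. So r6c5=2.
Step 9. [r6c2∈{1}] nothing but 1 survives at r6c2. So r6c2=1.
Step 10. [r1c6∈{1}] nothing but 1 survives at r1c6. So r1c6=1.
Step 11. [r3c5∈{6}] nothing but 6 survives at r3c5 ⇒ r3c5=6.
Step 12. [r4c6∈{5}] r4c6 has the single candidate 5 ⇒ r4c6=5.
Step 13. [r6c1∈{5}] only 5 remains possible at r6c1 ⇒ r6c1=5.
Step 14. [r1c1∈{2}] r1c1 is down to just 2, so r1c1=2.
Step 15. [r6c6∈{4}] r6c6 has the single candidate 4, so r6c6=4.
Step 16. [r6c3∈{6}] r6c3 has the single candidate 6. So r6c3=6.
Step 17. [r2c4∈{5}] r2c4 is down to just 5, so r2c4=5.

Answer: 2 4 5 6 3 1 / 1 6 3 5 4 2 / 4 5 1 2 6 3 / 6 3 2 4 1 5 / 3 2 4 1 5 6 / 5 1 6 3 2 4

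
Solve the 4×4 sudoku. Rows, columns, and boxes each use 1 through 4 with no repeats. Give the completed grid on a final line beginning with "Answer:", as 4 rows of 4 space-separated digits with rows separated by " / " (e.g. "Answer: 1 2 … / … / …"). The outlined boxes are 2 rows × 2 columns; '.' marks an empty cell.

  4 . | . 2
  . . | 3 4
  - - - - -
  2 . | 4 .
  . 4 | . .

Step 1. [r4c1∈{1,3}] col 1 places 3 nowhere but r4c1, so r4c1=3.
Step 2. [r3c2∈{1}] only 1 remains possible at r3c2. So r3c2=1.
Step 3. [r4c4∈{1}] r4c4 has the single candidate 1 ⇒ r4c4=1.
Step 4. [r4c3∈{2}] only 2 remains possible at r4c3 ⇒ r4c3=2.
Step 5. [r2c2∈{2}] only 2 remains possible at r2c2 ⇒ r2c2=2.
Step 6. [r3c4∈{3}] only 3 remains possible at r3c4 ⇒ r3c4=3.
Step 7. [r1c3∈{1}] nothing but 1 survives at r1c3, so r1c3=1.
Step 8. [r2c1∈{1}] only 1 remains possible at r2c1 ⇒ r2c1=1.
Step 9. [r1c2∈{3}] only 3 remains possible at r1c2, so r1c2=3.

Answer: 4 3 1 2 / 1 2 3 4 / 2 1 4 3 / 3 4 2 1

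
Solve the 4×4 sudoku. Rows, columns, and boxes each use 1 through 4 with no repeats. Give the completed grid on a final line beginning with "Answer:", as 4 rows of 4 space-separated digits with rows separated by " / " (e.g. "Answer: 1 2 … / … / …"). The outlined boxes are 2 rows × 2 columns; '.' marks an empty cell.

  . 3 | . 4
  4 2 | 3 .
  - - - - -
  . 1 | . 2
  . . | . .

Step 1. [r4c4∈{1,3}] col 4 places 3 nowhere but r4c4, so r4c4=3.
Step 2. [r4c3∈{1,4}] across row 4, 1 lands solely at r4c3, so r4c3=1.
Step 3. [r3c1∈{3}] r3c1 is down to just 3. So r3c1=3.
Step 4. [r4c1∈{2}] only 2 remains possible at r4c1. So r4c1=2.
Step 5. [r4c2∈{4}] r4c2 has the single candidate 4. So r4c2=4.
Step 6. [r1c3∈{2}] r1c3 has the single candidate 2. So r1c3=2.
Step 7. [r1c1∈{1}] only 1 remains possible at r1c1, so r1c1=1.
Step 8. [r3c3∈{4}] r3c3 has the single candidate 4 ⇒ r3c3=4.
Step 9. [r2c4∈{1}] only 1 remains possible at r2c4 ⇒ r2c4=1.

Answer: 1 3 2 4 / 4 2 3 1 / 3 1 4 2 / 2 4 1 3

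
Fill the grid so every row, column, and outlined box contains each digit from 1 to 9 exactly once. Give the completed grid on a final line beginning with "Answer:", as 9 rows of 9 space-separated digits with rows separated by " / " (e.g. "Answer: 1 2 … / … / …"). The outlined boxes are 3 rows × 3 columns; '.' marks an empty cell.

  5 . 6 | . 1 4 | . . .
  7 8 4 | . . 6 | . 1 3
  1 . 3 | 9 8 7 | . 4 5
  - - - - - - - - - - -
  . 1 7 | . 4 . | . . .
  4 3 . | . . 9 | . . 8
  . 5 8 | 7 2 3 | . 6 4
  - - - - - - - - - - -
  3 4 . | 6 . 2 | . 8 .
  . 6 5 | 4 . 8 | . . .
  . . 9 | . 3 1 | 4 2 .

Step 1. [r2c7∈{2,9}] 9 has one home in row 2: r2c7. So r2c7=9.
Step 2. [r7c7∈{1,5,7}] 5 has one home in box 9: r7c7, so r7c7=5.
Step 3. [r4c6∈{5}] nothing but 5 survives at r4c6, so r4c6=5.
Step 4. [r1c8∈{7}] r1c8's peers cover all but 7 ⇒ r1c8=7.
Step 5. [r1c9∈{2}] r1c9 has the single candidate 2. So r1c9=2.
Step 6. [r4c9∈{9}] r4c9's peers cover all but 9, so r4c9=9.
Step 7. [r5c7∈{1,2,7}] across row 5, 7 lands solely at r5c7. So r5c7=7.
Step 8. [r4c8∈{3}] r4c8's peers cover all but 3. So r4c8=3.
Step 9. [r7c5∈{7,9}] r7c5 is the only open cell in row 7 admitting 9. So r7c5=9.
Step 10. [r7c9∈{1,7}] r7c9 is the only open cell in row 7 admitting 7. So r7c9=7.
Step 11. [r8c7∈{1,3}] row 8 places 3 nowhere but r8c7. So r8c7=3.
Step 12. [r5c3∈{2}] only 2 remains possible at r5c3 ⇒ r5c3=2.
Step 13. [r9c4∈{5}] r9c4 has the single candidate 5 ⇒ r9c4=5.
Step 14. [r1c2∈{9}] nothing but 9 survives at r1c2, so r1c2=9.
Step 15. [r9c2∈{7}] only 7 remains possible at r9c2 ⇒ r9c2=7.
Step 16. [r6c1∈{9}] r6c1 has the single candidate 9. So r6c1=9.
Step 17. [r8c8∈{9}] r8c8 is down to just 9, so r8c8=9.
Step 18. [r1c4∈{3}] r1c4 is down to just 3 ⇒ r1c4=3.
Step 19. [r2c5∈{5}] r2c5 has the single candidate 5, so r2c5=5.
Step 20. [r8c9∈{1}] r8c9 has the single candidate 1, so r8c9=1.
Step 21. [r2c4∈{2}] only 2 remains possible at r2c4, so r2c4=2.
Step 22. [r1c7∈{8}] r1c7 is down to just 8 ⇒ r1c7=8.
Step 23. [r9c1∈{8}] r9c1 is down to just 8, so r9c1=8.
Step 24. [r3c2∈{2}] nothing but 2 survives at r3c2, so r3c2=2.
Step 25. [r4c1∈{6}] nothing but 6 survives at r4c1 ⇒ r4c1=6.
Step 26. [r5c5∈{6}] r5c5 is down to just 6, so r5c5=6.
Step 27. [r5c4∈{1}] nothing but 1 survives at r5c4. So r5c4=1.
Step 28. [r8c5∈{7}] r8c5's peers cover all but 7 ⇒ r8c5=7.
Step 29. [r3c7∈{6}] only 6 remains possible at r3c7 ⇒ r3c7=6.
Step 30. [r6c7∈{1}] only 1 remains possible at r6c7, so r6c7=1.
Step 31. [r4c7∈{2}] only 2 remains possible at r4c7, so r4c7=2.
Step 32. [r9c9∈{6}] r9c9 has the single candidate 6, so r9c9=6.
Step 33. [r5c8∈{5}] r5c8's peers cover all but 5. So r5c8=5.
Step 34. [r7c3∈{1}] r7c3's peers cover all but 1 ⇒ r7c3=1.
Step 35. [r4c4∈{8}] only 8 remains possible at r4c4 ⇒ r4c4=8.
Step 36. [r8c1∈{2}] r8c1 is down to just 2. So r8c1=2.

Answer: 5 9 6 3 1 4 8 7 2 / 7 8 4 2 5 6 9 1 3 / 1 2 3 9 8 7 6 4 5 / 6 1 7 8 4 5 2 3 9 / 4 3 2 1 6 9 7 5 8 / 9 5 8 7 2 3 1 6 4 / 3 4 1 6 9 2 5 8 7 / 2 6 5 4 7 8 3 9 1 / 8 7 9 5 3 1 4 2 6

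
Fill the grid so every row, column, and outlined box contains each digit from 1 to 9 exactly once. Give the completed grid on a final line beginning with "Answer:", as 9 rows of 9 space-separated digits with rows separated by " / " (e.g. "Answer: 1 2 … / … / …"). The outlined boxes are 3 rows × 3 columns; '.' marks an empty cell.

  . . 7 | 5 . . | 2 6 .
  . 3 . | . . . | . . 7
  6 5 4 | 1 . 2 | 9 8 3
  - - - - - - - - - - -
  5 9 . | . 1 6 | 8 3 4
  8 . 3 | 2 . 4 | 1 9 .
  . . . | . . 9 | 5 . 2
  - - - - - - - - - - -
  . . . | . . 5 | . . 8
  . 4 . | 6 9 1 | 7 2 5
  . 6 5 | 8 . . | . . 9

Step 1. [r7c2∈{1,2,7}] across col 2, 2 lands solely at r7c2, so r7c2=2.
Step 2. [r1c5∈{3,4,8}] 4 has one home in row 1: r1c5. So r1c5=4.
Step 3. [r9c6∈{3,7}] across col 6, 7 lands solely at r9c6, so r9c6=7.
Step 4. [r7c5∈{3}] r7c5's peers cover all but 3, so r7c5=3.
Step 5. [r1c1∈{1,9}] across row 1, 9 lands solely at r1c1 ⇒ r1c1=9.
Step 6. [r6c8∈{7}] r6c8 is down to just 7. So r6c8=7.
Step 7. [r6c2∈{1}] r6c2 has the single candidate 1 ⇒ r6c2=1.
Step 8. [r2c6∈{8}] r2c6 is down to just 8 ⇒ r2c6=8.
Step 9. [r2c7∈{4}] nothing but 4 survives at r2c7. So r2c7=4.
Step 10. [r2c1∈{1,2}] across col 1, 2 lands solely at r2c1, so r2c1=2.
Step 11. [r9c8∈{1,4}] in row 9, 4 fits only at r9c8 ⇒ r9c8=4.
Step 12. [r7c8∈{1}] r7c8's peers cover all but 1 ⇒ r7c8=1.
Step 13. [r4c4∈{7}] nothing but 7 survives at r4c4, so r4c4=7.
Step 14. [r8c1∈{3}] r8c1 has the single candidate 3 ⇒ r8c1=3.
Step 15. [r1c9∈{1}] r1c9 is down to just 1, so r1c9=1.
Step 16. [r2c5∈{6}] r2c5's peers cover all but 6. So r2c5=6.
Step 17. [r1c2∈{8}] r1c2's peers cover all but 8, so r1c2=8.
Step 18. [r6c4∈{3}] only 3 remains possible at r6c4. So r6c4=3.
Step 19. [r2c4∈{9}] only 9 remains possible at r2c4 ⇒ r2c4=9.
Step 20. [r3c5∈{7}] r3c5 is down to just 7. So r3c5=7.
Step 21. [r9c1∈{1}] r9c1 is down to just 1, so r9c1=1.
Step 22. [r7c4∈{4}] nothing but 4 survives at r7c4 ⇒ r7c4=4.
Step 23. [r5c5∈{5}] only 5 remains possible at r5c5 ⇒ r5c5=5.
Step 24. [r5c2∈{7}] r5c2 has the single candidate 7, so r5c2=7.
Step 25. [r6c1∈{4}] nothing but 4 survives at r6c1, so r6c1=4.
Step 26. [r9c5∈{2}] r9c5 has the single candidate 2 ⇒ r9c5=2.
Step 27. [r7c3∈{9}] r7c3 is down to just 9 ⇒ r7c3=9.
Step 28. [r6c3∈{6}] r6c3 has the single candidate 6 ⇒ r6c3=6.
Step 29. [r7c7∈{6}] r7c7 has the single candidate 6, so r7c7=6.
Step 30. [r7c1∈{7}] r7c1 has the single candidate 7, so r7c1=7.
Step 31. [r6c5∈{8}] only 8 remains possible at r6c5, so r6c5=8.
Step 32. [r8c3∈{8}] r8c3 has the single candidate 8, so r8c3=8.
Step 33. [r2c3∈{1}] only 1 remains possible at r2c3 ⇒ r2c3=1.
Step 34. [r1c6∈{3}] r1c6 is down to just 3, so r1c6=3.
Step 35. [r4c3∈{2}] r4c3's peers cover all but 2 ⇒ r4c3=2.
Step 36. [r5c9∈{6}] r5c9 has the single candidate 6, so r5c9=6.
Step 37. [r9c7∈{3}] r9c7's peers cover all but 3. So r9c7=3.
Step 38. [r2c8∈{5}] r2c8 has the single candidate 5. So r2c8=5.

Answer: 9 8 7 5 4 3 2 6 1 / 2 3 1 9 6 8 4 5 7 / 6 5 4 1 7 2 9 8 3 / 5 9 2 7 1 6 8 3 4 / 8 7 3 2 5 4 1 9 6 / 4 1 6 3 8 9 5 7 2 / 7 2 9 4 3 5 6 1 8 / 3 4 8 6 9 1 7 2 5 / 1 6 5 8 2 7 3 4 9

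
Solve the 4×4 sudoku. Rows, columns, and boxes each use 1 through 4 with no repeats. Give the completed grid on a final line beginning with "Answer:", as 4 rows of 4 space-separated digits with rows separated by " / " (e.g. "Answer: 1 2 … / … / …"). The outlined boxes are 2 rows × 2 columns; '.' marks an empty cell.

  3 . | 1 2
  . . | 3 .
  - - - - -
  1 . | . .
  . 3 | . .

Step 1. [r2c4∈{4}] only 4 remains possible at r2c4 ⇒ r2c4=4.
Step 2. [r4c1∈{2,4}] 4 has one home in col 1: r4c1. So r4c1=4.
Step 3. [r3c2∈{2}] nothing but 2 survives at r3c2 ⇒ r3c2=2.
Step 4. [r2c1∈{2}] r2c1's peers cover all but 2, so r2c1=2.
Step 5. [r4c3∈{2}] r4c3's peers cover all but 2, so r4c3=2.
Step 6. [r4c4∈{1}] r4c4 is down to just 1. So r4c4=1.
Step 7. [r1c2∈{4}] r1c2's peers cover all but 4, so r1c2=4.
Step 8. [r3c3∈{4}] nothing but 4 survives at r3c3. So r3c3=4.
Step 9. [r3c4∈{3}] only 3 remains possible at r3c4, so r3c4=3.
Step 10. [r2c2∈{1}] r2c2 has the single candidate 1, so r2c2=1.

Answer: 3 4 1 2 / 2 1 3 4 / 1 2 4 3 / 4 3 2 1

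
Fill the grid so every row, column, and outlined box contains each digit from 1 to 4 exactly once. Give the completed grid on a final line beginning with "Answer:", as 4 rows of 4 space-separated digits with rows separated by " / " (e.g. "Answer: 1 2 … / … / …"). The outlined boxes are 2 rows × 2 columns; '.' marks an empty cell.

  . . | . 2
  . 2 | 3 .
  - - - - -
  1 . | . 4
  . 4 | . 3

Step 1. [r1c3∈{1,4}] col 3 places 4 nowhere but r1c3, so r1c3=4.
Step 2. [r3c3∈{2}] only 2 remains possible at r3c3, so r3c3=2.
Step 3. [r1c1∈{3}] only 3 remains possible at r1c1, so r1c1=3.
Step 4. [r1c2∈{1}] only 1 remains possible at r1c2, so r1c2=1.
Step 5. [r2c1∈{4}] nothing but 4 survives at r2c1, so r2c1=4.
Step 6. [r3c2∈{3}] only 3 remains possible at r3c2 ⇒ r3c2=3.
Step 7. [r4c1∈{2}] r4c1 is down to just 2, so r4c1=2.
Step 8. [r4c3∈{1}] r4c3 has the single candidate 1 ⇒ r4c3=1.
Step 9. [r2c4∈{1}] only 1 remains possible at r2c4. So r2c4=1.

Answer: 3 1 4 2 / 4 2 3 1 / 1 3 2 4 / 2 4 1 3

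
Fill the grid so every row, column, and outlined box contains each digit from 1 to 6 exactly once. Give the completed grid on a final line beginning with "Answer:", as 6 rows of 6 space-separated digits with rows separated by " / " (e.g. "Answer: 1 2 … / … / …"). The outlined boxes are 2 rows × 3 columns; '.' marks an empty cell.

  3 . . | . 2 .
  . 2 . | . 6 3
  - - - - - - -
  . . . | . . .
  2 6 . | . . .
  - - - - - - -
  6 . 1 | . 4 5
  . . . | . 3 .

Step 1. [r6c3∈{2,4,5}] in col 3, 2 fits only at r6c3 ⇒ r6c3=2.
Step 2. [r3c6∈{1,2,4,6}] in col 6, 2 fits only at r3c6. So r3c6=2.
Step 3. [r3c4∈{1,3,4,5,6}] 6 has one home in row 3: r3c4 ⇒ r3c4=6.
Step 4. [r4c4∈{1,3,4,5}] in col 4, 3 fits only at r4c4, so r4c4=3.
Step 5. [r6c4∈{1}] nothing but 1 survives at r6c4. So r6c4=1.
Step 6. [r2c1∈{1,4,5}] across row 2, 1 lands solely at r2c1 ⇒ r2c1=1.
Step 7. [r3c2∈{1,3,4,5}] across col 2, 1 lands solely at r3c2 ⇒ r3c2=1.
Step 8. [r3c5∈{5}] r3c5 is down to just 5 ⇒ r3c5=5.
Step 9. [r4c6∈{1,4}] box 4 places 4 nowhere but r4c6, so r4c6=4.
Step 10. [r6c1∈{4,5}] across col 1, 5 lands solely at r6c1. So r6c1=5.
Step 11. [r1c2∈{4,5}] in col 2, 5 fits only at r1c2, so r1c2=5.
Step 12. [r2c3∈{4}] only 4 remains possible at r2c3. So r2c3=4.
Step 13. [r3c1∈{4}] r3c1 is down to just 4, so r3c1=4.
Step 14. [r5c4∈{2}] nothing but 2 survives at r5c4, so r5c4=2.
Step 15. [r1c6∈{1}] only 1 remains possible at r1c6 ⇒ r1c6=1.
Step 16. [r6c6∈{6}] r6c6 has the single candidate 6, so r6c6=6.
Step 17. [r6c2∈{4}] r6c2 is down to just 4, so r6c2=4.
Step 18. [r5c2∈{3}] nothing but 3 survives at r5c2 ⇒ r5c2=3.
Step 19. [r1c4∈{4}] r1c4's peers cover all but 4 ⇒ r1c4=4.
Step 20. [r3c3∈{3}] only 3 remains possible at r3c3, so r3c3=3.
Step 21. [r4c3∈{5}] r4c3 has the single candidate 5 ⇒ r4c3=5.
Step 22. [r1c3∈{6}] r1c3 is down to just 6, so r1c3=6.
Step 23. [r4c5∈{1}] r4c5 has the single candidate 1 ⇒ r4c5=1.
Step 24. [r2c4∈{5}] r2c4 is down to just 5. So r2c4=5.

Answer: 3 5 6 4 2 1 / 1 2 4 5 6 3 / 4 1 3 6 5 2 / 2 6 5 3 1 4 / 6 3 1 2 4 5 / 5 4 2 1 3 6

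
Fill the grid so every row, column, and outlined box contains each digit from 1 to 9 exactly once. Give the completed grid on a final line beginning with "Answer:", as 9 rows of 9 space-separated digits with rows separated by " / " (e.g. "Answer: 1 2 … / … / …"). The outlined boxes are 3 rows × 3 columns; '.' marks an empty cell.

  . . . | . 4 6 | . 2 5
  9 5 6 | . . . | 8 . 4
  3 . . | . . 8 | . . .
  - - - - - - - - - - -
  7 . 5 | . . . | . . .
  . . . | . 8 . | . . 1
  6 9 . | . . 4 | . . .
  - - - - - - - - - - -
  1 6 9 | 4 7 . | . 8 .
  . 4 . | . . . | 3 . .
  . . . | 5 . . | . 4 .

Step 1. [r1c4∈{1,3,7,9}] row 1 places 3 nowhere but r1c4. So r1c4=3.
Step 2. [r1c7∈{1,7,9}] 9 has one home in row 1: r1c7, so r1c7=9.
Step 3. [r5c6∈{2,3,5,7,9}] 5 has one home in col 6: r5c6. So r5c6=5.
Step 4. [r7c9∈{2}] only 2 remains possible at r7c9. So r7c9=2.
Step 5. [r8c4∈{1,2,6,8,9}] in col 4, 8 fits only at r8c4. So r8c4=8.
Step 6. [r2c8∈{1,3,7}] 3 has one home in row 2: r2c8 ⇒ r2c8=3.
Step 7. [r3c3∈{1,2,4,7}] r3c3 is the only open cell in row 3 admitting 4. So r3c3=4.
Step 8. [r3c2∈{1,2,7}] box 1 places 2 nowhere but r3c2. So r3c2=2.
Step 9. [r5c2∈{3}] nothing but 3 survives at r5c2 ⇒ r5c2=3.
Step 10. [r5c3∈{2}] r5c3 has the single candidate 2 ⇒ r5c3=2.
Step 11. [r8c3∈{7}] r8c3 is down to just 7 ⇒ r8c3=7.
Step 12. [r9c2∈{8}] r9c2's peers cover all but 8. So r9c2=8.
Step 13. [r4c2∈{1}] r4c2 is down to just 1. So r4c2=1.
Step 14. [r4c9∈{3,6,8,9}] r4c9 is the only open cell in row 4 admitting 8 ⇒ r4c9=8.
Step 15. [r2c6∈{1,2,7}] r2c6 is the only open cell in col 6 admitting 7, so r2c6=7.
Step 16. [r7c6∈{3}] r7c6 is down to just 3, so r7c6=3.
Step 17. [r4c5∈{2,3,6,9}] in row 4, 3 fits only at r4c5 ⇒ r4c5=3.
Step 18. [r4c7∈{2,4,6}] across row 4, 4 lands solely at r4c7. So r4c7=4.
Step 19. [r6c7∈{2,5,7}] 2 has one home in col 7: r6c7. So r6c7=2.
Step 20. [r6c5∈{1}] r6c5 is down to just 1. So r6c5=1.
Step 21. [r6c4∈{7}] r6c4 is down to just 7, so r6c4=7.
Step 22. [r2c5∈{2}] r2c5 is down to just 2, so r2c5=2.
Step 23. [r4c4∈{2,6,9}] col 4 places 2 nowhere but r4c4 ⇒ r4c4=2.
Step 24. [r4c8∈{6,9}] 6 has one home in row 4: r4c8. So r4c8=6.
Step 25. [r4c6∈{9}] r4c6 is down to just 9, so r4c6=9.
Step 26. [r5c7∈{7}] nothing but 7 survives at r5c7. So r5c7=7.
Step 27. [r9c9∈{6,7,9}] 7 has one home in row 9: r9c9 ⇒ r9c9=7.
Step 28. [r8c9∈{6,9}] r8c9 is the only open cell in col 9 admitting 9 ⇒ r8c9=9.
Step 29. [r9c7∈{1,6}] across box 9, 6 lands solely at r9c7, so r9c7=6.
Step 30. [r8c8∈{1,5}] in box 9, 1 fits only at r8c8 ⇒ r8c8=1.
Step 31. [r3c4∈{1,9}] r3c4 is the only open cell in col 4 admitting 9 ⇒ r3c4=9.
Step 32. [r9c1∈{2}] nothing but 2 survives at r9c1 ⇒ r9c1=2.
Step 33. [r1c1∈{8}] only 8 remains possible at r1c1, so r1c1=8.
Step 34. [r6c3∈{8}] only 8 remains possible at r6c3 ⇒ r6c3=8.
Step 35. [r5c1∈{4}] r5c1's peers cover all but 4 ⇒ r5c1=4.
Step 36. [r1c2∈{7}] nothing but 7 survives at r1c2, so r1c2=7.
Step 37. [r5c8∈{9}] r5c8 has the single candidate 9 ⇒ r5c8=9.
Step 38. [r8c6∈{2}] only 2 remains possible at r8c6 ⇒ r8c6=2.
Step 39. [r9c3∈{3}] only 3 remains possible at r9c3. So r9c3=3.
Step 40. [r8c1∈{5}] r8c1 has the single candidate 5. So r8c1=5.
Step 41. [r3c8∈{7}] nothing but 7 survives at r3c8 ⇒ r3c8=7.
Step 42. [r1c3∈{1}] r1c3's peers cover all but 1 ⇒ r1c3=1.
Step 43. [r3c7∈{1}] r3c7's peers cover all but 1 ⇒ r3c7=1.
Step 44. [r6c9∈{3}] r6c9 has the single candidate 3. So r6c9=3.
Step 45. [r3c9∈{6}] nothing but 6 survives at r3c9, so r3c9=6.
Step 46. [r3c5∈{5}] r3c5's peers cover all but 5, so r3c5=5.
Step 47. [r9c6∈{1}] r9c6 has the single candidate 1. So r9c6=1.
Step 48. [r6c8∈{5}] r6c8 has the single candidate 5 ⇒ r6c8=5.
Step 49. [r8c5∈{6}] r8c5 is down to just 6. So r8c5=6.
Step 50. [r5c4∈{6}] only 6 remains possible at r5c4. So r5c4=6.
Step 51. [r9c5∈{9}] r9c5's peers cover all but 9 ⇒ r9c5=9.
Step 52. [r2c4∈{1}] r2c4 has the single candidate 1 ⇒ r2c4=1.
Step 53. [r7c7∈{5}] r7c7 is down to just 5 ⇒ r7c7=5.

Answer: 8 7 1 3 4 6 9 2 5 / 9 5 6 1 2 7 8 3 4 / 3 2 4 9 5 8 1 7 6 / 7 1 5 2 3 9 4 6 8 / 4 3 2 6 8 5 7 9 1 / 6 9 8 7 1 4 2 5 3 / 1 6 9 4 7 3 5 8 2 / 5 4 7 8 6 2 3 1 9 / 2 8 3 5 9 1 6 4 7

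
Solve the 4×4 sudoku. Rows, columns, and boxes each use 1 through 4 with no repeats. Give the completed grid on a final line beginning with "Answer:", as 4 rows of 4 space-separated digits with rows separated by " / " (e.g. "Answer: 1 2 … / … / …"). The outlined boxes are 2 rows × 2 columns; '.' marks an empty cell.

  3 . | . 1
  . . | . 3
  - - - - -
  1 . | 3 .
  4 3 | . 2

Step 1. [r2c1∈{2}] r2c1 has the single candidate 2. So r2c1=2.
Step 2. [r2c3∈{4}] only 4 remains possible at r2c3, so r2c3=4.
Step 3. [r2c2∈{1}] r2c2's peers cover all but 1. So r2c2=1.
Step 4. [r1c3∈{2}] r1c3 has the single candidate 2, so r1c3=2.
Step 5. [r3c4∈{4}] r3c4 has the single candidate 4, so r3c4=4.
Step 6. [r4c3∈{1}] only 1 remains possible at r4c3. So r4c3=1.
Step 7. [r1c2∈{4}] nothing but 4 survives at r1c2. So r1c2=4.
Step 8. [r3c2∈{2}] r3c2 has the single candidate 2, so r3c2=2.

Answer: 3 4 2 1 / 2 1 4 3 / 1 2 3 4 / 4 3 1 2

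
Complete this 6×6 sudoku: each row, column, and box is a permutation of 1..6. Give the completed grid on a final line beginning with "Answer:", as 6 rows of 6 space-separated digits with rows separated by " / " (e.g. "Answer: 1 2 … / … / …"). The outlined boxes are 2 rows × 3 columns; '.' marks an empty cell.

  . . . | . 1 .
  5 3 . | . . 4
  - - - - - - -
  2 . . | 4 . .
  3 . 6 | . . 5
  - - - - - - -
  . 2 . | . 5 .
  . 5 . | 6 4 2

Step 1. [r2c4∈{2}] r2c4's peers cover all but 2. So r2c4=2.
Step 2. [r4c4∈{1}] only 1 remains possible at r4c4. So r4c4=1.
Step 3. [r5c4∈{3}] r5c4 is down to just 3, so r5c4=3.
Step 4. [r1c2∈{4,6}] across col 2, 6 lands solely at r1c2, so r1c2=6.
Step 5. [r2c3∈{1}] r2c3's peers cover all but 1, so r2c3=1.
Step 6. [r3c5∈{3,6}] in col 5, 3 fits only at r3c5 ⇒ r3c5=3.
Step 7. [r1c1∈{4}] r1c1 has the single candidate 4. So r1c1=4.
Step 8. [r6c1∈{1}] r6c1's peers cover all but 1, so r6c1=1.
Step 9. [r2c5∈{6}] r2c5's peers cover all but 6, so r2c5=6.
Step 10. [r3c6∈{6}] nothing but 6 survives at r3c6 ⇒ r3c6=6.
Step 11. [r6c3∈{3}] r6c3's peers cover all but 3. So r6c3=3.
Step 12. [r1c4∈{5}] only 5 remains possible at r1c4, so r1c4=5.
Step 13. [r4c2∈{4}] nothing but 4 survives at r4c2. So r4c2=4.
Step 14. [r1c3∈{2}] nothing but 2 survives at r1c3. So r1c3=2.
Step 15. [r5c6∈{1}] r5c6 has the single candidate 1 ⇒ r5c6=1.
Step 16. [r1c6∈{3}] r1c6 has the single candidate 3 ⇒ r1c6=3.
Step 17. [r5c3∈{4}] r5c3 has the single candidate 4 ⇒ r5c3=4.
Step 18. [r3c2∈{1}] r3c2 has the single candidate 1. So r3c2=1.
Step 19. [r4c5∈{2}] r4c5 has the single candidate 2. So r4c5=2.
Step 20. [r3c3∈{5}] nothing but 5 survives at r3c3, so r3c3=5.
Step 21. [r5c1∈{6}] nothing but 6 survives at r5c1. So r5c1=6.

Answer: 4 6 2 5 1 3 / 5 3 1 2 6 4 / 2 1 5 4 3 6 / 3 4 6 1 2 5 / 6 2 4 3 5 1 / 1 5 3 6 4 2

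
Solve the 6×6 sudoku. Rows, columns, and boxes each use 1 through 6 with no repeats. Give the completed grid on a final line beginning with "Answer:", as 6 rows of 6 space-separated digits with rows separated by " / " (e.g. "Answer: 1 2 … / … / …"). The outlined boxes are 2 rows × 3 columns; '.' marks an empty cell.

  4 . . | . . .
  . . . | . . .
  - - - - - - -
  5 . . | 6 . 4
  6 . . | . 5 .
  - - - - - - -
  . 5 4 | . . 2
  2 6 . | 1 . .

Step 1. [r6c3∈{3}] r6c3 has the single candidate 3. So r6c3=3.
Step 2. [r2c1∈{1,3}] col 1 places 3 nowhere but r2c1. So r2c1=3.
Step 3. [r4c2∈{1,2,3,4}] row 4 places 4 nowhere but r4c2. So r4c2=4.
Step 4. [r2c4∈{2,4,5}] r2c4 is the only open cell in col 4 admitting 4 ⇒ r2c4=4.
Step 5. [r1c4∈{2,3,5}] across col 4, 5 lands solely at r1c4, so r1c4=5.
Step 6. [r5c5∈{3,6}] across row 5, 6 lands solely at r5c5, so r5c5=6.
Step 7. [r2c3∈{1,2,5,6}] in row 2, 5 fits only at r2c3. So r2c3=5.
Step 8. [r1c3∈{1,2,6}] across col 3, 6 lands solely at r1c3. So r1c3=6.
Step 9. [r3c2∈{1,2,3}] r3c2 is the only open cell in col 2 admitting 3 ⇒ r3c2=3.
Step 10. [r1c5∈{1,2,3}] 3 has one home in col 5: r1c5, so r1c5=3.
Step 11. [r1c6∈{1}] nothing but 1 survives at r1c6, so r1c6=1.
Step 12. [r4c4∈{2,3}] 2 has one home in col 4: r4c4, so r4c4=2.
Step 13. [r4c3∈{1}] r4c3 is down to just 1, so r4c3=1.
Step 14. [r2c5∈{2}] only 2 remains possible at r2c5, so r2c5=2.
Step 15. [r6c6∈{5}] r6c6 is down to just 5 ⇒ r6c6=5.
Step 16. [r5c4∈{3}] only 3 remains possible at r5c4, so r5c4=3.
Step 17. [r3c3∈{2}] r3c3 has the single candidate 2. So r3c3=2.
Step 18. [r2c2∈{1}] only 1 remains possible at r2c2 ⇒ r2c2=1.
Step 19. [r2c6∈{6}] only 6 remains possible at r2c6 ⇒ r2c6=6.
Step 20. [r3c5∈{1}] r3c5 has the single candidate 1. So r3c5=1.
Step 21. [r6c5∈{4}] r6c5's peers cover all but 4 ⇒ r6c5=4.
Step 22. [r1c2∈{2}] r1c2 has the single candidate 2, so r1c2=2.
Step 23. [r5c1∈{1}] r5c1's peers cover all but 1. So r5c1=1.
Step 24. [r4c6∈{3}] r4c6 has the single candidate 3. So r4c6=3.

Answer: 4 2 6 5 3 1 / 3 1 5 4 2 6 / 5 3 2 6 1 4 / 6 4 1 2 5 3 / 1 5 4 3 6 2 / 2 6 3 1 4 5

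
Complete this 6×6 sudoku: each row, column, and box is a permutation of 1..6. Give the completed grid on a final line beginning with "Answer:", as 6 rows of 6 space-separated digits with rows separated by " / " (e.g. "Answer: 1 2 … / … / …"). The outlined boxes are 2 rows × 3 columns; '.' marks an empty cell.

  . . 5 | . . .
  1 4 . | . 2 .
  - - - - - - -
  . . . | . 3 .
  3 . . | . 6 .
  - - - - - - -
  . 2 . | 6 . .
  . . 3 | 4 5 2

Step 1. [r6c2∈{1,6}] across row 6, 1 lands solely at r6c2 ⇒ r6c2=1.
Step 2. [r4c2∈{5}] nothing but 5 survives at r4c2, so r4c2=5.
Step 3. [r2c3∈{6}] r2c3's peers cover all but 6. So r2c3=6.
Step 4. [r5c6∈{1,3}] row 5 places 3 nowhere but r5c6, so r5c6=3.
Step 5. [r5c3∈{4}] r5c3 has the single candidate 4. So r5c3=4.
Step 6. [r4c6∈{1,4}] 4 has one home in row 4: r4c6. So r4c6=4.
Step 7. [r2c6∈{5}] r2c6 is down to just 5 ⇒ r2c6=5.
Step 8. [r3c6∈{1}] only 1 remains possible at r3c6, so r3c6=1.
Step 9. [r3c3∈{2}] r3c3 has the single candidate 2, so r3c3=2.
Step 10. [r1c4∈{1,3}] across col 4, 1 lands solely at r1c4 ⇒ r1c4=1.
Step 11. [r6c1∈{6}] r6c1 is down to just 6, so r6c1=6.
Step 12. [r5c1∈{5}] r5c1's peers cover all but 5 ⇒ r5c1=5.
Step 13. [r3c4∈{5}] only 5 remains possible at r3c4, so r3c4=5.
Step 14. [r3c2∈{6}] only 6 remains possible at r3c2. So r3c2=6.
Step 15. [r4c4∈{2}] nothing but 2 survives at r4c4, so r4c4=2.
Step 16. [r1c2∈{3}] r1c2 has the single candidate 3 ⇒ r1c2=3.
Step 17. [r4c3∈{1}] r4c3 is down to just 1, so r4c3=1.
Step 18. [r3c1∈{4}] only 4 remains possible at r3c1 ⇒ r3c1=4.
Step 19. [r1c5∈{4}] nothing but 4 survives at r1c5, so r1c5=4.
Step 20. [r1c6∈{6}] r1c6 has the single candidate 6 ⇒ r1c6=6.
Step 21. [r2c4∈{3}] nothing but 3 survives at r2c4 ⇒ r2c4=3.
Step 22. [r5c5∈{1}] r5c5's peers cover all but 1, so r5c5=1.
Step 23. [r1c1∈{2}] r1c1 is down to just 2 ⇒ r1c1=2.

Answer: 2 3 5 1 4 6 / 1 4 6 3 2 5 / 4 6 2 5 3 1 / 3 5 1 2 6 4 / 5 2 4 6 1 3 / 6 1 3 4 5 2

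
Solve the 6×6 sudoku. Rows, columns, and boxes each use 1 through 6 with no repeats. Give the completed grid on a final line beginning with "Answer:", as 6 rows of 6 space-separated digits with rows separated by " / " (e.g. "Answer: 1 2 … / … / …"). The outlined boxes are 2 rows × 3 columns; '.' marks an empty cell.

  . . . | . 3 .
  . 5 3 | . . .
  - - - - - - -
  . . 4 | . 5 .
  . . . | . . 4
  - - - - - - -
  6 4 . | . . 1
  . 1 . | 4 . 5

Step 1. [r3c6∈{2,3,6}] in col 6, 3 fits only at r3c6, so r3c6=3.
Step 2. [r6c3∈{2}] r6c3 is down to just 2, so r6c3=2.
Step 3. [r2c5∈{1,2,4,6}] col 5 places 4 nowhere but r2c5, so r2c5=4.
Step 4. [r4c5∈{1,2,6}] col 5 places 1 nowhere but r4c5, so r4c5=1.
Step 5. [r1c3∈{1,6}] r1c3 is the only open cell in col 3 admitting 1. So r1c3=1.
Step 6. [r2c1∈{2}] r2c1's peers cover all but 2 ⇒ r2c1=2.
Step 7. [r1c2∈{6}] only 6 remains possible at r1c2, so r1c2=6.
Step 8. [r3c4∈{2,6}] 6 has one home in row 3: r3c4 ⇒ r3c4=6.
Step 9. [r4c4∈{2}] r4c4 has the single candidate 2, so r4c4=2.
Step 10. [r4c1∈{3,5}] col 1 places 5 nowhere but r4c1 ⇒ r4c1=5.
Step 11. [r6c1∈{3}] nothing but 3 survives at r6c1 ⇒ r6c1=3.
Step 12. [r2c6∈{6}] r2c6 is down to just 6 ⇒ r2c6=6.
Step 13. [r5c4∈{3}] r5c4's peers cover all but 3 ⇒ r5c4=3.
Step 14. [r1c1∈{4}] r1c1 is down to just 4, so r1c1=4.
Step 15. [r1c4∈{5}] r1c4 has the single candidate 5, so r1c4=5.
Step 16. [r4c2∈{3}] r4c2 is down to just 3 ⇒ r4c2=3.
Step 17. [r3c2∈{2}] r3c2 has the single candidate 2, so r3c2=2.
Step 18. [r1c6∈{2}] nothing but 2 survives at r1c6, so r1c6=2.
Step 19. [r6c5∈{6}] nothing but 6 survives at r6c5, so r6c5=6.
Step 20. [r4c3∈{6}] nothing but 6 survives at r4c3. So r4c3=6.
Step 21. [r3c1∈{1}] nothing but 1 survives at r3c1 ⇒ r3c1=1.
Step 22. [r2c4∈{1}] r2c4 has the single candidate 1. So r2c4=1.
Step 23. [r5c3∈{5}] nothing but 5 survives at r5c3. So r5c3=5.
Step 24. [r5c5∈{2}] r5c5 has the single candidate 2. So r5c5=2.

Answer: 4 6 1 5 3 2 / 2 5 3 1 4 6 / 1 2 4 6 5 3 / 5 3 6 2 1 4 / 6 4 5 3 2 1 / 3 1 2 4 6 5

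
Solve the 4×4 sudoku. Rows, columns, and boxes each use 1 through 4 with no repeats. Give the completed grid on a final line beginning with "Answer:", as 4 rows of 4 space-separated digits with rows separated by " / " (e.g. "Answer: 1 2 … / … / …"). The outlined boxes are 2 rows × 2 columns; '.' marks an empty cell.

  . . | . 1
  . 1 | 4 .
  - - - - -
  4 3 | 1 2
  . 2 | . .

Step 1. [r2c4∈{3}] r2c4 has the single candidate 3, so r2c4=3.
Step 2. [r1c1∈{2,3}] in row 1, 3 fits only at r1c1 ⇒ r1c1=3.
Step 3. [r1c3∈{2}] only 2 remains possible at r1c3 ⇒ r1c3=2.
Step 4. [r4c1∈{1}] r4c1 is down to just 1 ⇒ r4c1=1.
Step 5. [r2c1∈{2}] only 2 remains possible at r2c1 ⇒ r2c1=2.
Step 6. [r1c2∈{4}] only 4 remains possible at r1c2, so r1c2=4.
Step 7. [r4c4∈{4}] r4c4 has the single candidate 4. So r4c4=4.
Step 8. [r4c3∈{3}] r4c3 is down to just 3 ⇒ r4c3=3.

Answer: 3 4 2 1 / 2 1 4 3 / 4 3 1 2 / 1 2 3 4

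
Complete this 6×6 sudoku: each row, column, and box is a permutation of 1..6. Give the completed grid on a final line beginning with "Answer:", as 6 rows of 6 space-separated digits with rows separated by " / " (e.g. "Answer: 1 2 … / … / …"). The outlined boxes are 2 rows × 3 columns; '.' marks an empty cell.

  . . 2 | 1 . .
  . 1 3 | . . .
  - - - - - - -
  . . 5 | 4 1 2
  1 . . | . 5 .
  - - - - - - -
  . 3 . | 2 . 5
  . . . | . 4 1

Step 1. [r6c3∈{6}] r6c3 is down to just 6 ⇒ r6c3=6.
Step 2. [r3c2∈{6}] r3c2 has the single candidate 6 ⇒ r3c2=6.
Step 3. [r5c1∈{4}] r5c1's peers cover all but 4 ⇒ r5c1=4.
Step 4. [r1c2∈{4,5}] r1c2 is the only open cell in box 1 admitting 4, so r1c2=4.
Step 5. [r1c1∈{5,6}] row 1 places 5 nowhere but r1c1. So r1c1=5.
Step 6. [r2c1∈{6}] r2c1's peers cover all but 6, so r2c1=6.
Step 7. [r1c5∈{3,6}] r1c5 is the only open cell in col 5 admitting 3 ⇒ r1c5=3.
Step 8. [r4c4∈{3,6}] 6 has one home in col 4: r4c4. So r4c4=6.
Step 9. [r6c1∈{2}] r6c1's peers cover all but 2. So r6c1=2.
Step 10. [r4c2∈{2}] r4c2's peers cover all but 2, so r4c2=2.
Step 11. [r4c3∈{4}] r4c3 has the single candidate 4, so r4c3=4.
Step 12. [r6c2∈{5}] only 5 remains possible at r6c2. So r6c2=5.
Step 13. [r2c5∈{2}] nothing but 2 survives at r2c5. So r2c5=2.
Step 14. [r6c4∈{3}] r6c4 is down to just 3 ⇒ r6c4=3.
Step 15. [r5c3∈{1}] nothing but 1 survives at r5c3, so r5c3=1.
Step 16. [r2c6∈{4}] nothing but 4 survives at r2c6, so r2c6=4.
Step 17. [r5c5∈{6}] r5c5's peers cover all but 6 ⇒ r5c5=6.
Step 18. [r2c4∈{5}] r2c4 has the single candidate 5. So r2c4=5.
Step 19. [r4c6∈{3}] r4c6 has the single candidate 3 ⇒ r4c6=3.
Step 20. [r3c1∈{3}] r3c1's peers cover all but 3 ⇒ r3c1=3.
Step 21. [r1c6∈{6}] nothing but 6 survives at r1c6 ⇒ r1c6=6.

Answer: 5 4 2 1 3 6 / 6 1 3 5 2 4 / 3 6 5 4 1 2 / 1 2 4 6 5 3 / 4 3 1 2 6 5 / 2 5 6 3 4 1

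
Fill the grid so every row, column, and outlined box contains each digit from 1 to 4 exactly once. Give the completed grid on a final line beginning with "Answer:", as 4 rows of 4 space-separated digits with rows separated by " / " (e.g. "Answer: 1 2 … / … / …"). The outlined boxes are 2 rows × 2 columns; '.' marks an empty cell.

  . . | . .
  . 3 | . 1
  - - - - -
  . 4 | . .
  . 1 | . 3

Step 1. [r1c4∈{2,4}] across col 4, 4 lands solely at r1c4 ⇒ r1c4=4.
Step 2. [r4c1∈{2}] only 2 remains possible at r4c1, so r4c1=2.
Step 3. [r2c3∈{2}] r2c3 has the single candidate 2. So r2c3=2.
Step 4. [r2c1∈{4}] r2c1 is down to just 4, so r2c1=4.
Step 5. [r3c4∈{2}] r3c4 has the single candidate 2. So r3c4=2.
Step 6. [r3c3∈{1}] r3c3 has the single candidate 1 ⇒ r3c3=1.
Step 7. [r1c1∈{1}] only 1 remains possible at r1c1. So r1c1=1.
Step 8. [r4c3∈{4}] r4c3 is down to just 4. So r4c3=4.
Step 9. [r1c3∈{3}] only 3 remains possible at r1c3 ⇒ r1c3=3.
Step 10. [r3c1∈{3}] r3c1's peers cover all but 3. So r3c1=3.
Step 11. [r1c2∈{2}] r1c2 is down to just 2, so r1c2=2.

Answer: 1 2 3 4 / 4 3 2 1 / 3 4 1 2 / 2 1 4 3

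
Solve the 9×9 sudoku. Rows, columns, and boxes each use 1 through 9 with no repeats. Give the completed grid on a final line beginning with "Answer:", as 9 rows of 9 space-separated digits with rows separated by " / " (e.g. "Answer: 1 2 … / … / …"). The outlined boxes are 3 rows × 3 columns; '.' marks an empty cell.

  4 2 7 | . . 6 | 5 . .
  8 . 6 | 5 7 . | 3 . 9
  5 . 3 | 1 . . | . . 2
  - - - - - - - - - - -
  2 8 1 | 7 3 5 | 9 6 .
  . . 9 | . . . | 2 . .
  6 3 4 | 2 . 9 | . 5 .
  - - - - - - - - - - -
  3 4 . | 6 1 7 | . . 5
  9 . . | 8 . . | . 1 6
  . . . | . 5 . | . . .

Step 1. [r1c8∈{8}] r1c8's peers cover all but 8, so r1c8=8.
Step 2. [r6c5∈{8}] r6c5's peers cover all but 8. So r6c5=8.
Step 3. [r5c9∈{1,3,4,7,8}] row 5 places 8 nowhere but r5c9, so r5c9=8.
Step 4. [r2c8∈{4}] nothing but 4 survives at r2c8. So r2c8=4.
Step 5. [r9c9∈{3,4,7}] 3 has one home in col 9: r9c9, so r9c9=3.
Step 6. [r8c5∈{2,4}] col 5 places 2 nowhere but r8c5, so r8c5=2.
Step 7. [r9c6∈{4}] r9c6 is down to just 4 ⇒ r9c6=4.
Step 8. [r3c8∈{7}] r3c8 has the single candidate 7, so r3c8=7.
Step 9. [r6c7∈{1,7}] 1 has one home in col 7: r6c7 ⇒ r6c7=1.
Step 10. [r5c2∈{5,7}] row 5 places 5 nowhere but r5c2 ⇒ r5c2=5.
Step 11. [r8c2∈{7}] r8c2 is down to just 7. So r8c2=7.
Step 12. [r3c5∈{4,9}] 4 has one home in row 3: r3c5. So r3c5=4.
Step 13. [r7c7∈{8}] r7c7's peers cover all but 8. So r7c7=8.
Step 14. [r9c4∈{9}] r9c4's peers cover all but 9 ⇒ r9c4=9.
Step 15. [r7c3∈{2}] r7c3 is down to just 2. So r7c3=2.
Step 16. [r9c2∈{1,6}] in row 9, 6 fits only at r9c2. So r9c2=6.
Step 17. [r5c4∈{4}] nothing but 4 survives at r5c4, so r5c4=4.
Step 18. [r7c8∈{9}] nothing but 9 survives at r7c8. So r7c8=9.
Step 19. [r9c1∈{1}] only 1 remains possible at r9c1 ⇒ r9c1=1.
Step 20. [r3c7∈{6}] r3c7's peers cover all but 6 ⇒ r3c7=6.
Step 21. [r8c7∈{4}] nothing but 4 survives at r8c7 ⇒ r8c7=4.
Step 22. [r5c5∈{6}] nothing but 6 survives at r5c5, so r5c5=6.
Step 23. [r1c9∈{1}] nothing but 1 survives at r1c9, so r1c9=1.
Step 24. [r3c6∈{8}] only 8 remains possible at r3c6, so r3c6=8.
Step 25. [r1c4∈{3}] r1c4 has the single candidate 3 ⇒ r1c4=3.
Step 26. [r8c3∈{5}] nothing but 5 survives at r8c3, so r8c3=5.
Step 27. [r9c3∈{8}] nothing but 8 survives at r9c3. So r9c3=8.
Step 28. [r2c6∈{2}] r2c6 has the single candidate 2, so r2c6=2.
Step 29. [r2c2∈{1}] only 1 remains possible at r2c2. So r2c2=1.
Step 30. [r1c5∈{9}] nothing but 9 survives at r1c5 ⇒ r1c5=9.
Step 31. [r4c9∈{4}] only 4 remains possible at r4c9, so r4c9=4.
Step 32. [r5c1∈{7}] nothing but 7 survives at r5c1, so r5c1=7.
Step 33. [r3c2∈{9}] nothing but 9 survives at r3c2, so r3c2=9.
Step 34. [r9c8∈{2}] r9c8's peers cover all but 2. So r9c8=2.
Step 35. [r8c6∈{3}] r8c6 has the single candidate 3 ⇒ r8c6=3.
Step 36. [r5c8∈{3}] nothing but 3 survives at r5c8 ⇒ r5c8=3.
Step 37. [r6c9∈{7}] nothing but 7 survives at r6c9. So r6c9=7.
Step 38. [r9c7∈{7}] only 7 remains possible at r9c7, so r9c7=7.
Step 39. [r5c6∈{1}] only 1 remains possible at r5c6, so r5c6=1.

Answer: 4 2 7 3 9 6 5 8 1 / 8 1 6 5 7 2 3 4 9 / 5 9 3 1 4 8 6 7 2 / 2 8 1 7 3 5 9 6 4 / 7 5 9 4 6 1 2 3 8 / 6 3 4 2 8 9 1 5 7 / 3 4 2 6 1 7 8 9 5 / 9 7 5 8 2 3 4 1 6 / 1 6 8 9 5 4 7 2 3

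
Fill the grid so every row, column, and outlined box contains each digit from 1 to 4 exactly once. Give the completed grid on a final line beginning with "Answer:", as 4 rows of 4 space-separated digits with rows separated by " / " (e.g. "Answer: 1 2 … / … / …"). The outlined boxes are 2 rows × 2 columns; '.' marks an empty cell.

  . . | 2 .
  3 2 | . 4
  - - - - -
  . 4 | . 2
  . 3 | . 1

Step 1. [r1c2∈{1}] r1c2's peers cover all but 1 ⇒ r1c2=1.
Step 2. [r2c3∈{1}] nothing but 1 survives at r2c3 ⇒ r2c3=1.
Step 3. [r4c1∈{2}] r4c1 has the single candidate 2. So r4c1=2.
Step 4. [r4c3∈{4}] r4c3 is down to just 4, so r4c3=4.
Step 5. [r1c1∈{4}] only 4 remains possible at r1c1, so r1c1=4.
Step 6. [r1c4∈{3}] only 3 remains possible at r1c4. So r1c4=3.
Step 7. [r3c3∈{3}] r3c3's peers cover all but 3, so r3c3=3.
Step 8. [r3c1∈{1}] nothing but 1 survives at r3c1. So r3c1=1.

Answer: 4 1 2 3 / 3 2 1 4 / 1 4 3 2 / 2 3 4 1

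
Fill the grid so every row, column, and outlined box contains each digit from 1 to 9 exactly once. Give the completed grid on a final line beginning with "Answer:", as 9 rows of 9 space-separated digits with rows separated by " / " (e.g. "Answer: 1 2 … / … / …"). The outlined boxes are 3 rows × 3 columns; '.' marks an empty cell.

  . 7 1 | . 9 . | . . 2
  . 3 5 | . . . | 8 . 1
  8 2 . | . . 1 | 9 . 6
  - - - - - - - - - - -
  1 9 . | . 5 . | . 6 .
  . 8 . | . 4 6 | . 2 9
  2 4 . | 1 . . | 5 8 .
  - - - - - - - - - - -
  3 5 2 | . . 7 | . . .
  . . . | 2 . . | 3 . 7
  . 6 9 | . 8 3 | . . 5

Step 1. [r1c7∈{4}] only 4 remains possible at r1c7, so r1c7=4.
Step 2. [r9c4∈{4}] only 4 remains possible at r9c4, so r9c4=4.
Step 3. [r8c5∈{1,6}] 6 has one home in row 8: r8c5. So r8c5=6.
Step 4. [r9c8∈{1}] only 1 remains possible at r9c8 ⇒ r9c8=1.
Step 5. [r2c8∈{7}] r2c8 is down to just 7. So r2c8=7.
Step 6. [r8c1∈{4}] r8c1 is down to just 4 ⇒ r8c1=4.
Step 7. [r4c7∈{7}] r4c7 has the single candidate 7. So r4c7=7.
Step 8. [r4c3∈{3}] r4c3 is down to just 3. So r4c3=3.
Step 9. [r5c4∈{3,7}] in row 5, 3 fits only at r5c4 ⇒ r5c4=3.
Step 10. [r3c5∈{3,7}] col 5 places 3 nowhere but r3c5 ⇒ r3c5=3.
Step 11. [r7c4∈{9}] r7c4 has the single candidate 9. So r7c4=9.
Step 12. [r5c3∈{7}] r5c3's peers cover all but 7, so r5c3=7.
Step 13. [r1c1∈{6}] r1c1 is down to just 6 ⇒ r1c1=6.
Step 14. [r4c4∈{8}] r4c4 has the single candidate 8. So r4c4=8.
Step 15. [r1c4∈{5}] only 5 remains possible at r1c4 ⇒ r1c4=5.
Step 16. [r2c6∈{2,4}] across row 2, 4 lands solely at r2c6 ⇒ r2c6=4.
Step 17. [r4c9∈{4}] only 4 remains possible at r4c9 ⇒ r4c9=4.
Step 18. [r8c6∈{5}] r8c6 has the single candidate 5 ⇒ r8c6=5.
Step 19. [r4c6∈{2}] r4c6's peers cover all but 2. So r4c6=2.
Step 20. [r7c7∈{6}] r7c7 has the single candidate 6 ⇒ r7c7=6.
Step 21. [r6c5∈{7}] nothing but 7 survives at r6c5, so r6c5=7.
Step 22. [r8c2∈{1}] r8c2's peers cover all but 1, so r8c2=1.
Step 23. [r6c3∈{6}] r6c3 is down to just 6. So r6c3=6.
Step 24. [r9c7∈{2}] r9c7's peers cover all but 2 ⇒ r9c7=2.
Step 25. [r3c3∈{4}] nothing but 4 survives at r3c3, so r3c3=4.
Step 26. [r7c8∈{4}] r7c8's peers cover all but 4, so r7c8=4.
Step 27. [r7c5∈{1}] nothing but 1 survives at r7c5, so r7c5=1.
Step 28. [r9c1∈{7}] only 7 remains possible at r9c1 ⇒ r9c1=7.
Step 29. [r5c1∈{5}] r5c1 has the single candidate 5, so r5c1=5.
Step 30. [r3c4∈{7}] r3c4 has the single candidate 7, so r3c4=7.
Step 31. [r1c6∈{8}] only 8 remains possible at r1c6, so r1c6=8.
Step 32. [r6c9∈{3}] r6c9 is down to just 3, so r6c9=3.
Step 33. [r6c6∈{9}] r6c6 is down to just 9 ⇒ r6c6=9.
Step 34. [r8c8∈{9}] only 9 remains possible at r8c8 ⇒ r8c8=9.
Step 35. [r8c3∈{8}] only 8 remains possible at r8c3. So r8c3=8.
Step 36. [r1c8∈{3}] r1c8 is down to just 3 ⇒ r1c8=3.
Step 37. [r3c8∈{5}] r3c8's peers cover all but 5 ⇒ r3c8=5.
Step 38. [r7c9∈{8}] r7c9's peers cover all but 8 ⇒ r7c9=8.
Step 39. [r2c4∈{6}] r2c4 has the single candidate 6 ⇒ r2c4=6.
Step 40. [r5c7∈{1}] r5c7's peers cover all but 1, so r5c7=1.
Step 41. [r2c5∈{2}] r2c5 is down to just 2 ⇒ r2c5=2.
Step 42. [r2c1∈{9}] only 9 remains possible at r2c1. So r2c1=9.

Answer: 6 7 1 5 9 8 4 3 2 / 9 3 5 6 2 4 8 7 1 / 8 2 4 7 3 1 9 5 6 / 1 9 3 8 5 2 7 6 4 / 5 8 7 3 4 6 1 2 9 / 2 4 6 1 7 9 5 8 3 / 3 5 2 9 1 7 6 4 8 / 4 1 8 2 6 5 3 9 7 / 7 6 9 4 8 3 2 1 5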